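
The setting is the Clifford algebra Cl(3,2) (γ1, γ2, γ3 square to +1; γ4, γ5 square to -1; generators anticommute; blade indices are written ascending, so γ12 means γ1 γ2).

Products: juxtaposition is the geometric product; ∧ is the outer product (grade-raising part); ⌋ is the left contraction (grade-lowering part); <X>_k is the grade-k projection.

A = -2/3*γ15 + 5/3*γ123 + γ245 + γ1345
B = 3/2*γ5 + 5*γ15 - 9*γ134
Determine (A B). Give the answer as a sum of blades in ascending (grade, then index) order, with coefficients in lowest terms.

step 1: -10/3 + γ1 + 9*γ5 - 33/2*γ24 + 5*γ34 + 5*γ124 - 3/2*γ134 + 25/3*γ235 - 6*γ345 + 23/2*γ1235
Answer: -10/3 + γ1 + 9*γ5 - 33/2*γ24 + 5*γ34 + 5*γ124 - 3/2*γ134 + 25/3*γ235 - 6*γ345 + 23/2*γ1235


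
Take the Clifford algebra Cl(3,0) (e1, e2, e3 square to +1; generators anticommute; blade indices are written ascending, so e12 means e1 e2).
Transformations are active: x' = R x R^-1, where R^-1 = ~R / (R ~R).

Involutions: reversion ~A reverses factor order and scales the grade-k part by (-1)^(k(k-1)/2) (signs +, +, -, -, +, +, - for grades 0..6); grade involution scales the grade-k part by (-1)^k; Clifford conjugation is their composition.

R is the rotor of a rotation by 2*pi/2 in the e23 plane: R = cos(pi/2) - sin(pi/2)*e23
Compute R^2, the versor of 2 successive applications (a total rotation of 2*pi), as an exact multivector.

Rotor phase runs at HALF the rotation angle; powers of one rotor simply add phase, so after 2 steps in e23 the phase is 2*pi/2 = pi and R^2 = cos(pi) - sin(pi)*e23.
cos(pi) = -1 and sin(pi) = 0, so R^2 = -1. The total rotation 2*pi is 1 full turn, so every vector returns to itself, yet the rotor is -1, on the OTHER sheet of the double cover (an odd number of 2*pi turns).
Answer: -1


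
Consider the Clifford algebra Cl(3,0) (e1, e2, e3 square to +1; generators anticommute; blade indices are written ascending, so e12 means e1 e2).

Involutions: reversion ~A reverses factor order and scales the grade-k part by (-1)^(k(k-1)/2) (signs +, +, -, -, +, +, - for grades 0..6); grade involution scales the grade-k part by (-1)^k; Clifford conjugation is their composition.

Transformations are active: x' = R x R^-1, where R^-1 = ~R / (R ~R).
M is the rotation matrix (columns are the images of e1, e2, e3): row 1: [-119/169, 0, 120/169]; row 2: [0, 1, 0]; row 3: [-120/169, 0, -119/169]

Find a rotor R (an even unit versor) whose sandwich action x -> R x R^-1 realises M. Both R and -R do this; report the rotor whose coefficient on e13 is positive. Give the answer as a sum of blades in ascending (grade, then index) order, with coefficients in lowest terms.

Method: write R = a + b12*e12 + b13*e13 + b23*e23 with a^2 + b12^2 + b13^2 + b23^2 = 1 (so R^-1 = ~R). Expanding the columns R e_j ~R gives tr M = 4a^2 - 1 and, from the antisymmetric part, M21 - M12 = -4a*b12, M13 - M31 = 4a*b13, M32 - M23 = -4a*b23.
Here tr M = -69/169, so a^2 = (1 + tr M)/4 = 25/169 and a = ±5/13. Taking a = 5/13: M21 - M12 = 0, M13 - M31 = 240/169, M32 - M23 = 0, giving b12 = 0, b13 = 12/13, b23 = 0, i.e. R = 5/13 + 12/13*e13.
Its e13 coefficient is already positive.
Answer: 5/13 + 12/13*e13. Key observation: the double cover Spin(3) -> SO(3) sends R and -R to the same matrix (trace -69/169 here), so the stated sign of the e13 coefficient is what selects one sheet.


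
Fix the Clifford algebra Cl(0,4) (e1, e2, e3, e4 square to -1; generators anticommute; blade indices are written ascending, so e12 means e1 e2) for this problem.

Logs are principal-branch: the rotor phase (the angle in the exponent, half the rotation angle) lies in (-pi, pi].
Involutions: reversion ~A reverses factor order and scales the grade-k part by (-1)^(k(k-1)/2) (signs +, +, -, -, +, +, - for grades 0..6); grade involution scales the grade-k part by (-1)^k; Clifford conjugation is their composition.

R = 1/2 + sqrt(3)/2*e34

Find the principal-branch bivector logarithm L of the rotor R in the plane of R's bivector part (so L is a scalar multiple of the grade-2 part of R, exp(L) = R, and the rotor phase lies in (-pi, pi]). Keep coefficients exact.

The scalar part of R is 1/2, which fixes the principal-branch rotor phase; the unit plane is then the bivector part divided by the sine of that phase, and L is that plane scaled by the phase.
Concretely: cos(phase) = 1/2 gives phase = ±pi/3, and since phase/sin(phase) is even the sign is immaterial: L = (phase/sin(phase)) * <R>_2 = (2*sqrt(3)*pi/9) * <R>_2.
Answer: pi/3*e34


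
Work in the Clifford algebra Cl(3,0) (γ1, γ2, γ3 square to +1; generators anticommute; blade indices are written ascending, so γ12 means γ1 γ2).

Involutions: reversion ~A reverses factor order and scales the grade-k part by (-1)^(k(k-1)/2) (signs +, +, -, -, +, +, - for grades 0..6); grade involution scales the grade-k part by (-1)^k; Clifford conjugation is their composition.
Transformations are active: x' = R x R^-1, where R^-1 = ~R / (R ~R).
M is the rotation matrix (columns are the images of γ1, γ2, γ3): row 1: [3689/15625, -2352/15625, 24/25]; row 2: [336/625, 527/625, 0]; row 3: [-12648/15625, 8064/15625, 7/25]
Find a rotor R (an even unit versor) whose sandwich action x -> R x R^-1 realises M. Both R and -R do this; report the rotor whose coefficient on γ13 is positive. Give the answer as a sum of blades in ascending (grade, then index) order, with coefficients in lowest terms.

Method: write R = a + b12*γ12 + b13*γ13 + b23*γ23 with a^2 + b12^2 + b13^2 + b23^2 = 1 (so R^-1 = ~R). Expanding the columns R e_j ~R gives tr M = 4a^2 - 1 and, from the antisymmetric part, M21 - M12 = -4a*b12, M13 - M31 = 4a*b13, M32 - M23 = -4a*b23.
Here tr M = 21239/15625, so a^2 = (1 + tr M)/4 = 9216/15625 and a = ±96/125. Taking a = 96/125: M21 - M12 = 10752/15625, M13 - M31 = 27648/15625, M32 - M23 = 8064/15625, giving b12 = -28/125, b13 = 72/125, b23 = -21/125, i.e. R = 96/125 - 28/125*γ12 + 72/125*γ13 - 21/125*γ23.
Its γ13 coefficient is already positive.
Answer: 96/125 - 28/125*γ12 + 72/125*γ13 - 21/125*γ23. Sheet selection: the two-to-one cover makes ±R indistinguishable at the matrix level (trace 21239/15625), so uniqueness comes from the required sign on γ13.


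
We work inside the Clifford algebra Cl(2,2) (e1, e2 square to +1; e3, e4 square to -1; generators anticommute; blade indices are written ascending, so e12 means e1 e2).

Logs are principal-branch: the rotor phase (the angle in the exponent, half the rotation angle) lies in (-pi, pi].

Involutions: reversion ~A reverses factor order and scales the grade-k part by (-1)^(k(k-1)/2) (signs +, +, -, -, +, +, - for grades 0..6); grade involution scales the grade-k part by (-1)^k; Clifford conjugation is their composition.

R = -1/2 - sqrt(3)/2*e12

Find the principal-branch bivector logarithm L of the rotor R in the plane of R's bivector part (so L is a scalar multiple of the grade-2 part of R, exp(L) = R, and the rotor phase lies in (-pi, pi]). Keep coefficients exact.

The scalar part of R is -1/2, and that scalar determines the rotor phase on the principal branch; recovering the unit plane as bivector-part over sine of the phase gives L = phase * plane.
Concretely: cos(phase) = -1/2 gives phase = ±2*pi/3, and since phase/sin(phase) is even the sign is immaterial: L = (phase/sin(phase)) * <R>_2 = (4*sqrt(3)*pi/9) * <R>_2.
Answer: -2*pi/3*e12


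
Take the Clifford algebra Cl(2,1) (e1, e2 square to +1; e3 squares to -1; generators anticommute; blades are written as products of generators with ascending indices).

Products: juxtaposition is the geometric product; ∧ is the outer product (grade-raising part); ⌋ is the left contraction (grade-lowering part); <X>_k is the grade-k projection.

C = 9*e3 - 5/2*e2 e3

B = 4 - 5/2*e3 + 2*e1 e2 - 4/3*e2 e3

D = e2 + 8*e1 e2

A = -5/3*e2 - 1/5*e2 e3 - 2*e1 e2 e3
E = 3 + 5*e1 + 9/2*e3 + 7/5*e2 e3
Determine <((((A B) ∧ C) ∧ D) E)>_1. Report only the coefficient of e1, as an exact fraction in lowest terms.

step 1: 4/15 + 6*e1 - 43/6*e2 + 56/9*e3 - 5*e1 e2 + 2/5*e1 e3 + 101/30*e2 e3 - 8*e1 e2 e3
step 2: 12/5*e3 + 54*e1 e3 - 391/6*e2 e3 - 60*e1 e2 e3
step 3: -12/5*e2 e3 - 174/5*e1 e2 e3
step 4: -84/25 - 1218/25*e1 + 54/5*e2 + 783/5*e1 e2 - 906/5*e2 e3 - 582/5*e1 e2 e3
step 5: -1218/25*e1 + 54/5*e2
Answer: -1218/25


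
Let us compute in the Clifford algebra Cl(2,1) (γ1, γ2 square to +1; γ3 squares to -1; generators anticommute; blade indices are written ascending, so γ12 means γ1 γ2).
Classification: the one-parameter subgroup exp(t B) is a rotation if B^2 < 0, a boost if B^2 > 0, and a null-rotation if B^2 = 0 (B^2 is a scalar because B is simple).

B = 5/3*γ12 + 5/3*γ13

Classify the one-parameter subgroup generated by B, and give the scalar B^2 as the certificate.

B^2 term by term: the squares give (5/3)^2*(γ12)^2 + (5/3)^2*(γ13)^2 = 25/9*(-1) + 25/9*(+1) = 0 (each basis 2-blade squares to minus the product of its generators' squares); cross terms between blades sharing an index anticommute and cancel. So B^2 = 0.
Answer: null-rotation, certificate B^2 = 0. One invariant decides it: the square 0 survives every conjugation, and its sign is exactly the classification.


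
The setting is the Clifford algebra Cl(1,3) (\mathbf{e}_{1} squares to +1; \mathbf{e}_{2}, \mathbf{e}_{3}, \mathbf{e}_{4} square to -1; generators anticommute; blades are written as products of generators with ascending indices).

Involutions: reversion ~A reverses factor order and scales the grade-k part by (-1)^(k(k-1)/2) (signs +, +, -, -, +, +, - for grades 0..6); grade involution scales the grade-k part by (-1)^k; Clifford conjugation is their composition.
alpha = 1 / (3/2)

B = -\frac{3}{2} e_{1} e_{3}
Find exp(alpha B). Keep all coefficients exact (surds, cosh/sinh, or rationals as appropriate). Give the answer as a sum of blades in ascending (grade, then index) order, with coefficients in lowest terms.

B^2 = (-\frac{3}{2})^2*(e_{1} e_{3})^2 = \frac{9}{4}*(+1) = \frac{9}{4} (a basis 2-blade squares to minus the product of its generators' squares).
B^2 = \frac{9}{4} — since the square is positive, the closed form is hyperbolic: l = \frac{3}{2}, alpha*l = 1, so exp(alpha B) = cosh(1) + (sinh(1)/(\frac{3}{2}))*B = \cosh{\left(1 \right)} + (\frac{2 \sinh{\left(1 \right)}}{3})*B.
Answer: \cosh{\left(1 \right)} - \sinh{\left(1 \right)} e_{1} e_{3}


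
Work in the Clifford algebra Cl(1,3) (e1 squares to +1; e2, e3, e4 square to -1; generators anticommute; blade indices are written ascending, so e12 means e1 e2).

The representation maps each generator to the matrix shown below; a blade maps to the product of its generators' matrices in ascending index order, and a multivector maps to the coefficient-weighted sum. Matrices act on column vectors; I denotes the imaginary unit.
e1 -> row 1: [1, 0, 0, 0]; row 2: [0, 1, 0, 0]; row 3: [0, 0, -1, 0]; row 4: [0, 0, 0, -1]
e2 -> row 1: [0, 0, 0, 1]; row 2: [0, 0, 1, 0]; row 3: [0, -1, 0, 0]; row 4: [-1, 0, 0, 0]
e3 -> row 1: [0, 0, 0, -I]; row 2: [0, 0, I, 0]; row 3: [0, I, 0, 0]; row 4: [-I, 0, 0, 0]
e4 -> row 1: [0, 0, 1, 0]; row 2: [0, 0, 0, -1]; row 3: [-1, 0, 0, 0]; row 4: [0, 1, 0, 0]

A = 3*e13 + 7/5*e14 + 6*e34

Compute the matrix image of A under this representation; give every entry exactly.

Bivector images (products of the table entries): rho(e13) = rho(e1)rho(e3) = row 1: [0, 0, 0, -I]; row 2: [0, 0, I, 0]; row 3: [0, -I, 0, 0]; row 4: [I, 0, 0, 0]; rho(e14) = rho(e1)rho(e4) = row 1: [0, 0, 1, 0]; row 2: [0, 0, 0, -1]; row 3: [1, 0, 0, 0]; row 4: [0, -1, 0, 0]; rho(e34) = rho(e3)rho(e4) = row 1: [0, -I, 0, 0]; row 2: [-I, 0, 0, 0]; row 3: [0, 0, 0, -I]; row 4: [0, 0, -I, 0].
M = (3)*rho(e13) + (7/5)*rho(e14) + (6)*rho(e34), summed entrywise:
Answer: row 1: [0, -6*I, 7/5, -3*I]; row 2: [-6*I, 0, 3*I, -7/5]; row 3: [7/5, -3*I, 0, -6*I]; row 4: [3*I, -7/5, -6*I, 0]


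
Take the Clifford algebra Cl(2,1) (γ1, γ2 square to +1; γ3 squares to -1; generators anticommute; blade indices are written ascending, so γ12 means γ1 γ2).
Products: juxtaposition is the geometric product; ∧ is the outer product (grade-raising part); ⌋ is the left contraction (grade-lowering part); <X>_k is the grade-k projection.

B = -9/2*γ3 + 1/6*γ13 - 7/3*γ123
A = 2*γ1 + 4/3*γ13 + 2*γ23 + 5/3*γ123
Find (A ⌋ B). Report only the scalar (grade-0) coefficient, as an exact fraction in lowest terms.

step 1: -11/3 - 14/3*γ1 + 28/9*γ2 + 1/3*γ3 - 14/3*γ23
Answer: -11/3


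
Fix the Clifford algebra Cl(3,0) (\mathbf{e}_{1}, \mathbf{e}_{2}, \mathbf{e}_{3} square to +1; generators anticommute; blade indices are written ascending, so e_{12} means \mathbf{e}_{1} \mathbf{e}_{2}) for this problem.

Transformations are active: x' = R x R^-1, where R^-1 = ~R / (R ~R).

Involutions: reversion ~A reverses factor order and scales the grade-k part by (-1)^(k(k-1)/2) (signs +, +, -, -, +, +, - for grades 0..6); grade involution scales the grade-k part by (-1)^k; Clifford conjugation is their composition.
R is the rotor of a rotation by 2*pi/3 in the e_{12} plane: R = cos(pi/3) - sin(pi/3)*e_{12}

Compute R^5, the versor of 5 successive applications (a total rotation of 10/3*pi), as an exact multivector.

The rotor phase is half the rotation angle and phases add under composition, so 5 steps in the e_{12} plane accumulate phase 5*(pi/3) = \frac{5 \pi}{3}: R^5 = cos(\frac{5 \pi}{3}) - sin(\frac{5 \pi}{3})*e_{12}.
cos(\frac{5 \pi}{3}) = \frac{1}{2} and sin(\frac{5 \pi}{3}) = - \frac{\sqrt{3}}{2}, so R^5 = \frac{1}{2} + \frac{\sqrt{3}}{2} e_{12}. The net rotation is 4/3*pi (after discarding 1 full turn, each of which contributes a factor -1 to the rotor); the rotor keeps the half-angle phase exactly.
Answer: \frac{1}{2} + \frac{\sqrt{3}}{2} e_{12}


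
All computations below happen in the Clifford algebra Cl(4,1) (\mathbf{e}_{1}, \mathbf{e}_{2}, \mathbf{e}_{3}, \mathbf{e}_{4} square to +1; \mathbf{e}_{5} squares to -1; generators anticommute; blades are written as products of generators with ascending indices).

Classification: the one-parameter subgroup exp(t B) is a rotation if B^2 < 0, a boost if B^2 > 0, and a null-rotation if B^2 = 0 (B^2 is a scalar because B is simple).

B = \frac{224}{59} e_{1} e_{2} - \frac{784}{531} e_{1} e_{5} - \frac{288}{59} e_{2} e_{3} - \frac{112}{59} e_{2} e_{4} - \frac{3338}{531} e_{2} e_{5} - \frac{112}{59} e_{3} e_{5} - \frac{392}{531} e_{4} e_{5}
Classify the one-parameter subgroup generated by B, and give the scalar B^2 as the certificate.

B^2 term by term: the squares give (\frac{224}{59})^2*(e_{1} e_{2})^2 + (-\frac{784}{531})^2*(e_{1} e_{5})^2 + (-\frac{288}{59})^2*(e_{2} e_{3})^2 + (-\frac{112}{59})^2*(e_{2} e_{4})^2 + (-\frac{3338}{531})^2*(e_{2} e_{5})^2 + (-\frac{112}{59})^2*(e_{3} e_{5})^2 + (-\frac{392}{531})^2*(e_{4} e_{5})^2 = \frac{50176}{3481}*(-1) + \frac{614656}{281961}*(+1) + \frac{82944}{3481}*(-1) + \frac{12544}{3481}*(-1) + \frac{11142244}{281961}*(+1) + \frac{12544}{3481}*(+1) + \frac{153664}{281961}*(+1) = 4 (each basis 2-blade squares to minus the product of its generators' squares); cross terms between blades sharing an index anticommute and cancel; the commuting (index-disjoint) pairs give grade-4 terms 2*c*c'*(blade product), which cancel blade by blade — e_{1} e_{2} e_{3} e_{5}: -\frac{50176}{3481} + \frac{50176}{3481} = 0; e_{1} e_{2} e_{4} e_{5}: -\frac{175616}{31329} + \frac{175616}{31329} = 0; e_{2} e_{3} e_{4} e_{5}: \frac{25088}{3481} - \frac{25088}{3481} = 0 — confirming B is simple. So B^2 = 4.
Answer: boost, certificate B^2 = 4. Why this suffices: the scalar 4 survives any versor conjugation, so its sign alone determines the class however B is presented.


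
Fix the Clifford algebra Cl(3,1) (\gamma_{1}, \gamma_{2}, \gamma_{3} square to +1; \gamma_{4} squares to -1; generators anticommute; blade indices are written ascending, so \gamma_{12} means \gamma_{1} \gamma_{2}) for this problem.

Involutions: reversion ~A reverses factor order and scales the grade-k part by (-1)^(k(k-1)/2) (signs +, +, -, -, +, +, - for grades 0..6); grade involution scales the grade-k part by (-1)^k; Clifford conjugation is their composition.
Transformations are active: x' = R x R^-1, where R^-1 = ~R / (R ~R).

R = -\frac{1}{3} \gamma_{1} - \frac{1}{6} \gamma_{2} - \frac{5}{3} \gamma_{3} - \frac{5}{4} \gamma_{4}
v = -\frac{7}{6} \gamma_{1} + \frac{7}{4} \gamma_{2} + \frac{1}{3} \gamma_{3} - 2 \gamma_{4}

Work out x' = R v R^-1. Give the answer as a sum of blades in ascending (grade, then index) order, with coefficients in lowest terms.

~R = -\frac{1}{3} \gamma_{1} - \frac{1}{6} \gamma_{2} - \frac{5}{3} \gamma_{3} - \frac{5}{4} \gamma_{4}, and R ~R = \frac{65}{48}, so R^-1 = ~R / (\frac{65}{48}).
R v = -\frac{71}{24} - \frac{7}{9} \gamma_{12} - \frac{37}{18} \gamma_{13} - \frac{19}{24} \gamma_{14} + \frac{103}{36} \gamma_{23} + \frac{121}{48} \gamma_{24} + \frac{15}{4} \gamma_{34}
Answer: \frac{341}{130} \gamma_{1} - \frac{797}{780} \gamma_{2} + \frac{271}{39} \gamma_{3} + \frac{97}{13} \gamma_{4}


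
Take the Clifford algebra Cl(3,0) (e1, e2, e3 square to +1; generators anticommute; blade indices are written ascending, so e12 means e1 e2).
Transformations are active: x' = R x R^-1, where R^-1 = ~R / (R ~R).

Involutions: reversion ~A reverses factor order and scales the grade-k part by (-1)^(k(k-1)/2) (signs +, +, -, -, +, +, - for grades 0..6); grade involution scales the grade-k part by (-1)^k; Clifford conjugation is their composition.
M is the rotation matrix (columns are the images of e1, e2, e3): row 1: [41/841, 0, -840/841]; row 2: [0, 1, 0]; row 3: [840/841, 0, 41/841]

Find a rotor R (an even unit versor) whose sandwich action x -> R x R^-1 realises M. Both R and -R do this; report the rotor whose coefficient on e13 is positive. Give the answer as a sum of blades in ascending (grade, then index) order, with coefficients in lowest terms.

Method: write R = a + b12*e12 + b13*e13 + b23*e23 with a^2 + b12^2 + b13^2 + b23^2 = 1 (so R^-1 = ~R). Expanding the columns R e_j ~R gives tr M = 4a^2 - 1 and, from the antisymmetric part, M21 - M12 = -4a*b12, M13 - M31 = 4a*b13, M32 - M23 = -4a*b23.
Here tr M = 923/841, so a^2 = (1 + tr M)/4 = 441/841 and a = ±21/29. Taking a = 21/29: M21 - M12 = 0, M13 - M31 = -1680/841, M32 - M23 = 0, giving b12 = 0, b13 = -20/29, b23 = 0, i.e. R = 21/29 - 20/29*e13.
Its e13 coefficient is negative, so report the other preimage -R.
Answer: -21/29 + 20/29*e13. Recall the cover is two-to-one: with M of trace 923/841, both preimages act alike, and the stated e13 sign chooses the sheet.


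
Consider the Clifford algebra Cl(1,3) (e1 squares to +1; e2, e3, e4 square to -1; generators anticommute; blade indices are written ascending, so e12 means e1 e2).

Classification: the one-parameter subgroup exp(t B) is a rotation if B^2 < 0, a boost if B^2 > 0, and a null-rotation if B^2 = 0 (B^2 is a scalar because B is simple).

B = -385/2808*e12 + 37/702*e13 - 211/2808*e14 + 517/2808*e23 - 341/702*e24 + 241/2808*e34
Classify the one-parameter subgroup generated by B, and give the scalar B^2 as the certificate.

B^2 term by term: the squares give (-385/2808)^2*(e12)^2 + (37/702)^2*(e13)^2 + (-211/2808)^2*(e14)^2 + (517/2808)^2*(e23)^2 + (-341/702)^2*(e24)^2 + (241/2808)^2*(e34)^2 = 148225/7884864*(+1) + 1369/492804*(+1) + 44521/7884864*(+1) + 267289/7884864*(-1) + 116281/492804*(-1) + 58081/7884864*(-1) = -1/4 (each basis 2-blade squares to minus the product of its generators' squares); cross terms between blades sharing an index anticommute and cancel; the commuting (index-disjoint) pairs give grade-4 terms 2*c*c'*(blade product), which cancel blade by blade — e1234: -92785/3942432 + 12617/246402 - 109087/3942432 = 0 — confirming B is simple. So B^2 = -1/4.
Answer: rotation, certificate B^2 = -1/4. The scalar -1/4 is the complete invariant here: its sign names the subgroup type.


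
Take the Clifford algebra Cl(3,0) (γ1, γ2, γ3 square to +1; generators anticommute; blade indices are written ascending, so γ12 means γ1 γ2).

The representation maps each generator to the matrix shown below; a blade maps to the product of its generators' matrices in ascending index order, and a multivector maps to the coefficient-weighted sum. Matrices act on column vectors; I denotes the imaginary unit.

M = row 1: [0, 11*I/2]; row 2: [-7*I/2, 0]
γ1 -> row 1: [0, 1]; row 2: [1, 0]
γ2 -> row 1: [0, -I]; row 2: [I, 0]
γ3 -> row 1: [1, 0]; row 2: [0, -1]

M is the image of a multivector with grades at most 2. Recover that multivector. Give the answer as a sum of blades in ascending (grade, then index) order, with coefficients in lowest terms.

Method: 1, rho(γ1), rho(γ2), rho(γ3) form a trace-orthogonal basis of the 2x2 complex matrices (tr(X Y) = 2 if X = Y, else 0), so M = m0*1 + m1*rho(γ1) + m2*rho(γ2) + m3*rho(γ3) with m0 = tr(M)/2 = 0, m1 = tr(M rho(γ1))/2 = I, m2 = tr(M rho(γ2))/2 = -9/2, m3 = tr(M rho(γ3))/2 = 0.
Multiplying table entries, the bivector images are rho(γ12) = I*rho(γ3), rho(γ13) = -I*rho(γ2), rho(γ23) = I*rho(γ1); with real blade coefficients the real parts of m0..m3 are the coefficients of 1, γ1, γ2, γ3 and the imaginary parts give the bivectors (γ23: Im m1, γ13: -Im m2, γ12: Im m3).
Answer: -9/2*γ2 + γ23


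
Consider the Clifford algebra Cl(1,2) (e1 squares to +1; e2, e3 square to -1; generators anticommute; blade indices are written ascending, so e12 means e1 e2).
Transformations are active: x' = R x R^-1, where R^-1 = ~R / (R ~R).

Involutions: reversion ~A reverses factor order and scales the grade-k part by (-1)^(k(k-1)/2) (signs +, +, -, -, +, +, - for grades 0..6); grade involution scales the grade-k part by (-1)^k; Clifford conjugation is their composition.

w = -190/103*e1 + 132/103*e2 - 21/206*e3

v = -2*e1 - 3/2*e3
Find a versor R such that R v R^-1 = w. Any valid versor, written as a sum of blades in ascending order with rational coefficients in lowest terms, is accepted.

The midline construction: v and w both square to 7/4, so reflecting in their sum -396/103*e1 + 132/103*e2 - 165/103*e3 exchanges them.
Answer: -396/103*e1 + 132/103*e2 - 165/103*e3


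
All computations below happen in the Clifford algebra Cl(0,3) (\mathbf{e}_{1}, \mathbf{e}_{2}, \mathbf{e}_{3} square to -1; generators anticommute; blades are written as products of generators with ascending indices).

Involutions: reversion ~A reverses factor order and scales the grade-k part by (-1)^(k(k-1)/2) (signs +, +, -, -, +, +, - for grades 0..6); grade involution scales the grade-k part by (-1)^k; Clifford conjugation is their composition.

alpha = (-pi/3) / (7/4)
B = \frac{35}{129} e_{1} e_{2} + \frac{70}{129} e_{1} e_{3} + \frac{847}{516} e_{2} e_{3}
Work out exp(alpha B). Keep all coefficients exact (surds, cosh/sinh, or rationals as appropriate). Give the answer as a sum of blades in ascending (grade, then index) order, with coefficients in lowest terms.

B^2 term by term: the squares give (\frac{35}{129})^2*(e_{1} e_{2})^2 + (\frac{70}{129})^2*(e_{1} e_{3})^2 + (\frac{847}{516})^2*(e_{2} e_{3})^2 = \frac{1225}{16641}*(-1) + \frac{4900}{16641}*(-1) + \frac{717409}{266256}*(-1) = -\frac{49}{16} (each basis 2-blade squares to minus the product of its generators' squares); cross terms between blades sharing an index anticommute and cancel. So B^2 = -\frac{49}{16}.
B^2 = -\frac{49}{16} — a negative square means the series sums to a rotation: l = \frac{7}{4}, alpha*l = - \frac{\pi}{3}, so exp(alpha B) = cos(- \frac{\pi}{3}) + (sin(- \frac{\pi}{3})/(\frac{7}{4}))*B = \frac{1}{2} + (- \frac{2 \sqrt{3}}{7})*B.
Answer: \frac{1}{2} - \frac{10 \sqrt{3}}{129} e_{1} e_{2} - \frac{20 \sqrt{3}}{129} e_{1} e_{3} - \frac{121 \sqrt{3}}{258} e_{2} e_{3}


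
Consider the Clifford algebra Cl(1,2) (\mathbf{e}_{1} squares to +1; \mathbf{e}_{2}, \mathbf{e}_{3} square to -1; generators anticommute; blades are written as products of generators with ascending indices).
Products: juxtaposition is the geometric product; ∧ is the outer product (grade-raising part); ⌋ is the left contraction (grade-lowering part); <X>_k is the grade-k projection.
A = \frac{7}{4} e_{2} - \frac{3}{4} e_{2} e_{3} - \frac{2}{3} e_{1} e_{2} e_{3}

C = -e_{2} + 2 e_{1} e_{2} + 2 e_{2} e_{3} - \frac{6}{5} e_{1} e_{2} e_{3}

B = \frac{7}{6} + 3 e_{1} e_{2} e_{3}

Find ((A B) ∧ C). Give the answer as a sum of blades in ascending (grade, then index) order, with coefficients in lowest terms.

step 1: 2 + \frac{9}{4} e_{1} + \frac{49}{24} e_{2} + \frac{21}{4} e_{1} e_{3} - \frac{7}{8} e_{2} e_{3} - \frac{7}{9} e_{1} e_{2} e_{3}
step 2: -2 e_{2} + \frac{7}{4} e_{1} e_{2} + 4 e_{2} e_{3} + \frac{147}{20} e_{1} e_{2} e_{3}
Answer: -2 e_{2} + \frac{7}{4} e_{1} e_{2} + 4 e_{2} e_{3} + \frac{147}{20} e_{1} e_{2} e_{3}


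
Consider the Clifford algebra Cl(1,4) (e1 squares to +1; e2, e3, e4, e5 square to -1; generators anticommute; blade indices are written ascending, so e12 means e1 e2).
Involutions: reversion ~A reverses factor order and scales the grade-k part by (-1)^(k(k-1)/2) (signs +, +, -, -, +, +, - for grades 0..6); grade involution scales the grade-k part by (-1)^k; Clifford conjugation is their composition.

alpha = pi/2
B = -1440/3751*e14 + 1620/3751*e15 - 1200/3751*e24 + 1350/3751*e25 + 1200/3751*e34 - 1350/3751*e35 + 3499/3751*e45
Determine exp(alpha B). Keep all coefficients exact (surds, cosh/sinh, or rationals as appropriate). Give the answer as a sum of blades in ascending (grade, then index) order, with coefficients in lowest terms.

B^2 term by term: the squares give (-1440/3751)^2*(e14)^2 + (1620/3751)^2*(e15)^2 + (-1200/3751)^2*(e24)^2 + (1350/3751)^2*(e25)^2 + (1200/3751)^2*(e34)^2 + (-1350/3751)^2*(e35)^2 + (3499/3751)^2*(e45)^2 = 2073600/14070001*(+1) + 2624400/14070001*(+1) + 1440000/14070001*(-1) + 1822500/14070001*(-1) + 1440000/14070001*(-1) + 1822500/14070001*(-1) + 12243001/14070001*(-1) = -1 (each basis 2-blade squares to minus the product of its generators' squares); cross terms between blades sharing an index anticommute and cancel; the commuting (index-disjoint) pairs give grade-4 terms 2*c*c'*(blade product), which cancel blade by blade — e1245: 3888000/14070001 - 3888000/14070001 = 0; e1345: -3888000/14070001 + 3888000/14070001 = 0; e2345: -3240000/14070001 + 3240000/14070001 = 0 — confirming B is simple. So B^2 = -1.
B^2 = -1 — circular case — the even/odd split gives cos and sin: l = 1, alpha*l = pi/2, so exp(alpha B) = cos(pi/2) + (sin(pi/2)/1)*B = 0 + (1)*B.
Answer: -1440/3751*e14 + 1620/3751*e15 - 1200/3751*e24 + 1350/3751*e25 + 1200/3751*e34 - 1350/3751*e35 + 3499/3751*e45


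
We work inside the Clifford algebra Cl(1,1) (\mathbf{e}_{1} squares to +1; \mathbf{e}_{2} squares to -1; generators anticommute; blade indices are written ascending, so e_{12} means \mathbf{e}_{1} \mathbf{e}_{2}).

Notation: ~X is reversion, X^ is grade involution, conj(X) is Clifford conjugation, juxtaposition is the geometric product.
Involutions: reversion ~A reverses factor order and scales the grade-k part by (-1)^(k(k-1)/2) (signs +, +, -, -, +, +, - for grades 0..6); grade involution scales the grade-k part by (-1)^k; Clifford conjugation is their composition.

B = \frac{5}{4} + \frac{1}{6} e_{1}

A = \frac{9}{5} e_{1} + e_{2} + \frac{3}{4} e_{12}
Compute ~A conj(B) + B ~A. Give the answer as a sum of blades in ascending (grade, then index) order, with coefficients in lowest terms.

first term: -\frac{3}{10} + \frac{9}{4} e_{1} + \frac{9}{8} e_{2} - \frac{37}{48} e_{12}
second term: \frac{3}{10} + \frac{9}{4} e_{1} + \frac{9}{8} e_{2} - \frac{37}{48} e_{12}
Answer: \frac{9}{2} e_{1} + \frac{9}{4} e_{2} - \frac{37}{24} e_{12}


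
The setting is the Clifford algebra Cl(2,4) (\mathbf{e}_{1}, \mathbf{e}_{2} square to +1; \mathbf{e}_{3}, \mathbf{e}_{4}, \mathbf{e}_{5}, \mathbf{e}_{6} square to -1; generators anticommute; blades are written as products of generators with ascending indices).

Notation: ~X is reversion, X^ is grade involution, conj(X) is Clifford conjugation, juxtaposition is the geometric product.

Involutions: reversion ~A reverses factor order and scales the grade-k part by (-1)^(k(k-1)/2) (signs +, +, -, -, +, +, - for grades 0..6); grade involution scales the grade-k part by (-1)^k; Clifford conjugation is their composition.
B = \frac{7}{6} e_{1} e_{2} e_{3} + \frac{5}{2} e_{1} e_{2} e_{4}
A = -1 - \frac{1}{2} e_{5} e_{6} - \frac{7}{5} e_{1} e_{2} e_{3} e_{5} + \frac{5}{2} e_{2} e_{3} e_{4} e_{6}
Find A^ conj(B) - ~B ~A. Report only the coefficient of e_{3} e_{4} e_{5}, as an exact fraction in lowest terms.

first term: \frac{49}{30} e_{5} - \frac{7}{6} e_{1} e_{2} e_{3} - \frac{5}{2} e_{1} e_{2} e_{4} - \frac{25}{4} e_{1} e_{3} e_{6} + \frac{35}{12} e_{1} e_{4} e_{6} - \frac{7}{2} e_{3} e_{4} e_{5} - \frac{7}{12} e_{1} e_{2} e_{3} e_{5} e_{6} - \frac{5}{4} e_{1} e_{2} e_{4} e_{5} e_{6}
second term: \frac{49}{30} e_{5} + \frac{7}{6} e_{1} e_{2} e_{3} + \frac{5}{2} e_{1} e_{2} e_{4} + \frac{25}{4} e_{1} e_{3} e_{6} - \frac{35}{12} e_{1} e_{4} e_{6} + \frac{7}{2} e_{3} e_{4} e_{5} - \frac{7}{12} e_{1} e_{2} e_{3} e_{5} e_{6} - \frac{5}{4} e_{1} e_{2} e_{4} e_{5} e_{6}
Answer: -7


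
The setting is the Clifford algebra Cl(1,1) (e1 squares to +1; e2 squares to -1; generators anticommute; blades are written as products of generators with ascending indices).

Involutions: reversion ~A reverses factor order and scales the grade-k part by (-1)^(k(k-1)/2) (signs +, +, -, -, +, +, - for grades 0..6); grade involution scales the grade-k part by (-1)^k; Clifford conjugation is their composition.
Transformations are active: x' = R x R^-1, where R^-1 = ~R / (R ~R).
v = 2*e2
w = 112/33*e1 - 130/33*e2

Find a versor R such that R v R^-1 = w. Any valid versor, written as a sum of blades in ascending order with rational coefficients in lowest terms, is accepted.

Here q(v) = q(w) = -4; the classical choice R = v + w = 112/33*e1 - 64/33*e2 then realises v -> w under the sandwich.
Answer: 112/33*e1 - 64/33*e2


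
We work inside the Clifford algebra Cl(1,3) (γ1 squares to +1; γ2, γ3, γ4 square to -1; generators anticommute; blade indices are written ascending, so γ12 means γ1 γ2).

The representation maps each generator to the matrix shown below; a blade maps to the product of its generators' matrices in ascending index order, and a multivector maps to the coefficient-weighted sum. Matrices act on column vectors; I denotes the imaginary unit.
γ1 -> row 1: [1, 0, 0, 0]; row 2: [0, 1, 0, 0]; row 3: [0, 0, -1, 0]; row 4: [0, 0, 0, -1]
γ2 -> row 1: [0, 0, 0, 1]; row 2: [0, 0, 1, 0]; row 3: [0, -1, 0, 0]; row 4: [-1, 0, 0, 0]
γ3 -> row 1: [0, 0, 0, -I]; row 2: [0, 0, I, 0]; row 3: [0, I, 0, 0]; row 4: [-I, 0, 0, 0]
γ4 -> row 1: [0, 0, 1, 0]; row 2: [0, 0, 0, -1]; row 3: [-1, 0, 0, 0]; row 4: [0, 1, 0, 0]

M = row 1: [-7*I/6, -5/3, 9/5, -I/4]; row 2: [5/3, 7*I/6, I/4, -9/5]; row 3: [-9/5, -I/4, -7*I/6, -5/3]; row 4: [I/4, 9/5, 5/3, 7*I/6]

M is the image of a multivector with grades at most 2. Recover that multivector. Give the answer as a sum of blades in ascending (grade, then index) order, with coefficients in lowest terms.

Method: the blade images are trace-orthogonal — tr(rho(e_A) rho(e_B)^-1) = 4 if A = B and 0 otherwise — and rho(e_A)^-1 = (e_A)^2 * rho(e_A) with (e_A)^2 = +1 or -1, so the coefficient of e_A in the preimage is (e_A)^2 * tr(M rho(e_A))/4.
Nonzero projections over blades of grade <= 2: γ4: (γ4)^2 = -1, tr(M rho(γ4)) = -36/5, coefficient 9/5; γ13: (γ13)^2 = +1, tr(M rho(γ13)) = 1, coefficient 1/4; γ23: (γ23)^2 = -1, tr(M rho(γ23)) = -14/3, coefficient 7/6; γ24: (γ24)^2 = -1, tr(M rho(γ24)) = 20/3, coefficient -5/3. Every other blade of grade <= 2 projects to 0.
Answer: 9/5*γ4 + 1/4*γ13 + 7/6*γ23 - 5/3*γ24


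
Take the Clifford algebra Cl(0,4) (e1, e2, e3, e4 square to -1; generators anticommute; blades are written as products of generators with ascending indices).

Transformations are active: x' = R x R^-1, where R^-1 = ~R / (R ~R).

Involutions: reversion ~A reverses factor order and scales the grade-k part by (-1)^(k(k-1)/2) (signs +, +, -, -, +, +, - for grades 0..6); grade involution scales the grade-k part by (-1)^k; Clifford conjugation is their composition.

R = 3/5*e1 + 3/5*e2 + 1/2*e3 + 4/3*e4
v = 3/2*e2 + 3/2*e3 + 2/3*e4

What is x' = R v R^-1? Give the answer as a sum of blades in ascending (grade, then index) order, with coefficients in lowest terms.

~R = 3/5*e1 + 3/5*e2 + 1/2*e3 + 4/3*e4, and R ~R = -2473/900, so R^-1 = ~R / (-2473/900).
R v = -457/180 + 9/10*e1 e2 + 9/10*e1 e3 + 2/5*e1 e4 + 3/20*e2 e3 - 8/5*e2 e4 - 5/3*e3 e4
Answer: 2742/2473*e1 - 1935/4946*e2 - 2849/4946*e3 + 13334/7419*e4


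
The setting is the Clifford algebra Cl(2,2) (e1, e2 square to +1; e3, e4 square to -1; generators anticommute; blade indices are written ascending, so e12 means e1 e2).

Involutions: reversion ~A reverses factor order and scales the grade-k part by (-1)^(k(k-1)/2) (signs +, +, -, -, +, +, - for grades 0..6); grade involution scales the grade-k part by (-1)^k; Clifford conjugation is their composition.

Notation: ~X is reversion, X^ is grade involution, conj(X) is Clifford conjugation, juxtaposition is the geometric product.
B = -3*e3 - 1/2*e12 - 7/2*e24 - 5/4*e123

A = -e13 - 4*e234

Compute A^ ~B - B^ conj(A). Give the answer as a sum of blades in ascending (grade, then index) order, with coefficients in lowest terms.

first term: -3*e1 + 5/4*e2 - 14*e3 - 5*e14 - 1/2*e23 - 12*e24 - 2*e134 + 7/2*e1234
second term: 3*e1 - 5/4*e2 - 14*e3 - 5*e14 + 1/2*e23 - 12*e24 + 2*e134 + 7/2*e1234
Answer: -6*e1 + 5/2*e2 - e23 - 4*e134


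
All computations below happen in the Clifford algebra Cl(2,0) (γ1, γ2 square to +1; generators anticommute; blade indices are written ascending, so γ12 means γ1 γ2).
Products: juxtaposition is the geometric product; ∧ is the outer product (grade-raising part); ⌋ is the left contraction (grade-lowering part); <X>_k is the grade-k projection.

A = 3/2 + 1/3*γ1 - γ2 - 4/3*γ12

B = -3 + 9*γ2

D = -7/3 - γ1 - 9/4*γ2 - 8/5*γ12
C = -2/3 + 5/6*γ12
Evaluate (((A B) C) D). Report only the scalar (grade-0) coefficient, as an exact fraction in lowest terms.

step 1: -27/2 - 13*γ1 + 33/2*γ2 + 7*γ12
step 2: 19/6 - 61/12*γ1 - 131/6*γ2 - 191/12*γ12
step 3: 7687/360 + 6893/720*γ1 + 12973/360*γ2 + 15607/720*γ12
Answer: 7687/360


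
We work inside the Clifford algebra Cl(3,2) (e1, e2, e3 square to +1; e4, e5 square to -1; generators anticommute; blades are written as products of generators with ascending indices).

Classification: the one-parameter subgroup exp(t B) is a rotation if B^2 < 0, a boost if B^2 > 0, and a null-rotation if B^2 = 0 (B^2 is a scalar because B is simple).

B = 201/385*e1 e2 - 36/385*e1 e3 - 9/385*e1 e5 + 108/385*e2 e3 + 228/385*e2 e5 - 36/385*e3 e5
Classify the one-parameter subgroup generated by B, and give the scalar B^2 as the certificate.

B^2 term by term: the squares give (201/385)^2*(e1 e2)^2 + (-36/385)^2*(e1 e3)^2 + (-9/385)^2*(e1 e5)^2 + (108/385)^2*(e2 e3)^2 + (228/385)^2*(e2 e5)^2 + (-36/385)^2*(e3 e5)^2 = 40401/148225*(-1) + 1296/148225*(-1) + 81/148225*(+1) + 11664/148225*(-1) + 51984/148225*(+1) + 1296/148225*(+1) = 0 (each basis 2-blade squares to minus the product of its generators' squares); cross terms between blades sharing an index anticommute and cancel; the commuting (index-disjoint) pairs give grade-4 terms 2*c*c'*(blade product), which cancel blade by blade — e1 e2 e3 e5: -14472/148225 + 16416/148225 - 1944/148225 = 0 — confirming B is simple. So B^2 = 0.
Answer: null-rotation, certificate B^2 = 0. Check the certificate: B^2 = 0, and that sign is decisive whatever form B takes.


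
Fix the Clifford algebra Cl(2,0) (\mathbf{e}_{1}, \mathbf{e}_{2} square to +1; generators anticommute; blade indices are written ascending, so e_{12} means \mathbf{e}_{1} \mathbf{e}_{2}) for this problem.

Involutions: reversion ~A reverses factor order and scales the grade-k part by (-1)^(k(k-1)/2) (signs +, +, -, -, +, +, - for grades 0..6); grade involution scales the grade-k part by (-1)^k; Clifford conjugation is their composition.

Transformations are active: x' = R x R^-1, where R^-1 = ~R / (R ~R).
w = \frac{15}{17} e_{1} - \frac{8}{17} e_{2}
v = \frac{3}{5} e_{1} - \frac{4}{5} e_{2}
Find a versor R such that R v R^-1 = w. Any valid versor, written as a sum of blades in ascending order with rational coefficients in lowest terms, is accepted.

Since q(v) = q(w) = 1, the sum R = v + w = \frac{126}{85} e_{1} - \frac{108}{85} e_{2} does the job whenever invertible.
Answer: \frac{126}{85} e_{1} - \frac{108}{85} e_{2}


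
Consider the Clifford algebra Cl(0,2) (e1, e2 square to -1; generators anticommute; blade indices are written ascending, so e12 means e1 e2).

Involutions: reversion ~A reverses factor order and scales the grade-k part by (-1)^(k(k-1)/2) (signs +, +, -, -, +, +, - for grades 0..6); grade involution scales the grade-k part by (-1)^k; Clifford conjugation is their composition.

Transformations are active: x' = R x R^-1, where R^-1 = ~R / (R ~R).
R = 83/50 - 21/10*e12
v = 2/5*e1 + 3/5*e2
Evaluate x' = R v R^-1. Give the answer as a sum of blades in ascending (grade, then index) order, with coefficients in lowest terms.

~R = 83/50 + 21/10*e12, and R ~R = 8957/1250, so R^-1 = ~R / (8957/1250).
R v = 481/250*e1 + 39/250*e2
Answer: 1693/3445*e1 - 1818/3445*e2


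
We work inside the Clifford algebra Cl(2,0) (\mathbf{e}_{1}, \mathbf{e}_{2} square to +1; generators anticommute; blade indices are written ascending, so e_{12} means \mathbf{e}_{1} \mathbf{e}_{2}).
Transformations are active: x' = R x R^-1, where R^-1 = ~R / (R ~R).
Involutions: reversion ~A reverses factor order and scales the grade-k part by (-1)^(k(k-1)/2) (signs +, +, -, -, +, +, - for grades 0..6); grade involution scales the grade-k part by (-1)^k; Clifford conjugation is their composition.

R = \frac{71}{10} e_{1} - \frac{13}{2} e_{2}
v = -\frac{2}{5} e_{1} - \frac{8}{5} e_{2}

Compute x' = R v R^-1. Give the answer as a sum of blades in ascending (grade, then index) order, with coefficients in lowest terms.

~R = \frac{71}{10} e_{1} - \frac{13}{2} e_{2}, and R ~R = \frac{4633}{50}, so R^-1 = ~R / (\frac{4633}{50}).
R v = \frac{189}{25} - \frac{349}{25} e_{12}
Answer: \frac{36104}{23165} e_{1} + \frac{12494}{23165} e_{2}


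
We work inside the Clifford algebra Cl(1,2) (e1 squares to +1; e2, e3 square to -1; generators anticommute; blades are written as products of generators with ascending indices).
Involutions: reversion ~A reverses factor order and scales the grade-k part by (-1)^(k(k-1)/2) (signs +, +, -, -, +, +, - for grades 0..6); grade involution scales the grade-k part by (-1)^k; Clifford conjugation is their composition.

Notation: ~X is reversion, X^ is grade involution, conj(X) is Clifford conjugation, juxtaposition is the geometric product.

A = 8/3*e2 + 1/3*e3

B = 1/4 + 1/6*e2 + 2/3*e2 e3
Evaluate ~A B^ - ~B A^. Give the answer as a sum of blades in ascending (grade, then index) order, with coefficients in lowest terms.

first term: 4/9 + 8/9*e2 - 61/36*e3 + 1/18*e2 e3
second term: 4/9 - 8/9*e2 + 61/36*e3 - 1/18*e2 e3
Answer: 16/9*e2 - 61/18*e3 + 1/9*e2 e3


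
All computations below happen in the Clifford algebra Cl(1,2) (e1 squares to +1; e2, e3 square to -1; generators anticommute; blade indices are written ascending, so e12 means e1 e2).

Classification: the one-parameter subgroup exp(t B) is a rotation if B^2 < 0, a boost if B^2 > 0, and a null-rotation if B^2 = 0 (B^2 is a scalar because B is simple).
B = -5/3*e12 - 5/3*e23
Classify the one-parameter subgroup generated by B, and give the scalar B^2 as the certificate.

B^2 term by term: the squares give (-5/3)^2*(e12)^2 + (-5/3)^2*(e23)^2 = 25/9*(+1) + 25/9*(-1) = 0 (each basis 2-blade squares to minus the product of its generators' squares); cross terms between blades sharing an index anticommute and cancel. So B^2 = 0.
Answer: null-rotation, certificate B^2 = 0. Because 0 is invariant under every versor sandwich, the classification follows from its sign alone.


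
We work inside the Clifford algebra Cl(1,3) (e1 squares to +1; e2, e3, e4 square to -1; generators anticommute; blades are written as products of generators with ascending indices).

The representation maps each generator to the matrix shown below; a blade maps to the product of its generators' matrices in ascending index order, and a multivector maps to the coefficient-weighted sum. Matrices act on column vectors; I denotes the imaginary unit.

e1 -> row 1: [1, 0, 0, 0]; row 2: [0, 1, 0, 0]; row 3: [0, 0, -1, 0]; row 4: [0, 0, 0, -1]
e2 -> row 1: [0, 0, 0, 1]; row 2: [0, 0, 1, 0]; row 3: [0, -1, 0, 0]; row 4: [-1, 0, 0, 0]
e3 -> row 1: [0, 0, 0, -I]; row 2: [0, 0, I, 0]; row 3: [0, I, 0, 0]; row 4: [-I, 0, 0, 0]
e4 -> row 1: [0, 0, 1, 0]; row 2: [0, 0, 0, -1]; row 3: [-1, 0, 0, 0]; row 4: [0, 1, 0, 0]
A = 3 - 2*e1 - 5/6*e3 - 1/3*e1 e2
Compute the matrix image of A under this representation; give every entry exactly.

Bivector images (products of the table entries): rho(e1 e2) = rho(e1)rho(e2) = row 1: [0, 0, 0, 1]; row 2: [0, 0, 1, 0]; row 3: [0, 1, 0, 0]; row 4: [1, 0, 0, 0].
M = (3)*1 + (-2)*rho(e1) + (-5/6)*rho(e3) + (-1/3)*rho(e1 e2), summed entrywise (1 is the identity matrix):
Answer: row 1: [1, 0, 0, -1/3 + 5*I/6]; row 2: [0, 1, -1/3 - 5*I/6, 0]; row 3: [0, -1/3 - 5*I/6, 5, 0]; row 4: [-1/3 + 5*I/6, 0, 0, 5]
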